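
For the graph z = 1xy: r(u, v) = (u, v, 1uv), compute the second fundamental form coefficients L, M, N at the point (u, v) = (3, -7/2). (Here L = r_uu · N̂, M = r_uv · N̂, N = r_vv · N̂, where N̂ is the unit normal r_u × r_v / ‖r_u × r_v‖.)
L = 0;  M = 2*sqrt(89)/89;  N = 0

Compute the unit normal N̂(u, v) = (-v/sqrt(u^2 + v^2 + 1), -u/sqrt(u^2 + v^2 + 1), 1/sqrt(u^2 + v^2 + 1)), and the second partials r_uu, r_uv, r_vv. Take dot products:
  L(u, v) = r_uu · N̂ = 0,
  M(u, v) = r_uv · N̂ = 1/sqrt(u^2 + v^2 + 1),
  N(u, v) = r_vv · N̂ = 0.
Evaluating at (u, v) = (3, -7/2):
  L = 0, M = 2*sqrt(89)/89, N = 0.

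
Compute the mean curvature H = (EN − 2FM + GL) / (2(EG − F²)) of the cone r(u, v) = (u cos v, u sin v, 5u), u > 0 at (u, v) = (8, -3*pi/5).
H = 5*sqrt(26)/416

With E = 26, F = 0, G = u^2, L = 0, M = 0, N = 5*sqrt(26)*u^2/(26*Abs(u)), assemble
  H = (EN − 2FM + GL) / (2(EG − F²)) = 5*sqrt(26)/(52*Abs(u)).
At (u, v) = (8, -3*pi/5): H = 5*sqrt(26)/416.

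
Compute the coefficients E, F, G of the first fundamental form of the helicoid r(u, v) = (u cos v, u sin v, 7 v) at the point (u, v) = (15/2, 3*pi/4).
E = 1;  F = 0;  G = 421/4

Partials: r_u = (cos(v), sin(v), 0), r_v = (-u*sin(v), u*cos(v), 7). As functions of (u, v):
  E = r_u · r_u = 1,
  F = r_u · r_v = 0,
  G = r_v · r_v = u^2 + 49.
Evaluating at (u, v) = (15/2, 3*pi/4): E = 1, F = 0, G = 421/4.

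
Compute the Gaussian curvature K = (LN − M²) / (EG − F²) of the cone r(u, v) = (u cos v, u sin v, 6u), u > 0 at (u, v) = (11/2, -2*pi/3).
K = 0

Coefficients of the first fundamental form: E = 37, F = 0, G = u^2.
Coefficients of the second fundamental form: L = 0, M = 0, N = 6*sqrt(37)*u^2/(37*Abs(u)).
Assemble K = (LN − M²)/(EG − F²) = 0. At (u, v) = (11/2, -2*pi/3): K = 0.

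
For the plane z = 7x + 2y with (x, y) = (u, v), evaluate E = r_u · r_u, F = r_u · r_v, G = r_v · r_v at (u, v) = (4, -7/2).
E = 50;  F = 14;  G = 5

Partials: r_u = (1, 0, 7), r_v = (0, 1, 2). As functions of (u, v):
  E = r_u · r_u = 50,
  F = r_u · r_v = 14,
  G = r_v · r_v = 5.
Evaluating at (u, v) = (4, -7/2): E = 50, F = 14, G = 5.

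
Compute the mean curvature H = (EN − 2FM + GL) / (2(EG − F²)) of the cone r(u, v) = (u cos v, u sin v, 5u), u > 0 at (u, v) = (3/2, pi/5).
H = 5*sqrt(26)/78

With E = 26, F = 0, G = u^2, L = 0, M = 0, N = 5*sqrt(26)*u^2/(26*Abs(u)), assemble
  H = (EN − 2FM + GL) / (2(EG − F²)) = 5*sqrt(26)/(52*Abs(u)).
At (u, v) = (3/2, pi/5): H = 5*sqrt(26)/78.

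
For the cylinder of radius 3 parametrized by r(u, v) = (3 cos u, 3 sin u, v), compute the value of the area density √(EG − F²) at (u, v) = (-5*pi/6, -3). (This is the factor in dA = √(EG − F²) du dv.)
√(EG − F²)|_{(-5*pi/6, -3)} = 3

E = 9, F = 0, G = 1, so EG − F² = 9. Taking the positive square root: √(EG − F²) = 3. At (u, v) = (-5*pi/6, -3): 3.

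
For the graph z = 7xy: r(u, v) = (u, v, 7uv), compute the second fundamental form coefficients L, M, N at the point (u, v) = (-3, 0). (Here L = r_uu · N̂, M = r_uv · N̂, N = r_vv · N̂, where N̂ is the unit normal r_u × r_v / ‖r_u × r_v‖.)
L = 0;  M = 7*sqrt(442)/442;  N = 0

Compute the unit normal N̂(u, v) = (-7*v/sqrt(49*u^2 + 49*v^2 + 1), -7*u/sqrt(49*u^2 + 49*v^2 + 1), 1/sqrt(49*u^2 + 49*v^2 + 1)), and the second partials r_uu, r_uv, r_vv. Take dot products:
  L(u, v) = r_uu · N̂ = 0,
  M(u, v) = r_uv · N̂ = 7/sqrt(49*u^2 + 49*v^2 + 1),
  N(u, v) = r_vv · N̂ = 0.
Evaluating at (u, v) = (-3, 0):
  L = 0, M = 7*sqrt(442)/442, N = 0.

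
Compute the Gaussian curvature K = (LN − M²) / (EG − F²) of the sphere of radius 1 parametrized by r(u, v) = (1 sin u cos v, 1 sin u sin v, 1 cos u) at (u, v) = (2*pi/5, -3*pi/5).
K = 1

Coefficients of the first fundamental form: E = 1, F = 0, G = sin(u)^2.
Coefficients of the second fundamental form: L = -sin(u)/Abs(sin(u)), M = 0, N = -sin(u)^3/Abs(sin(u)).
Assemble K = (LN − M²)/(EG − F²) = 1. At (u, v) = (2*pi/5, -3*pi/5): K = 1.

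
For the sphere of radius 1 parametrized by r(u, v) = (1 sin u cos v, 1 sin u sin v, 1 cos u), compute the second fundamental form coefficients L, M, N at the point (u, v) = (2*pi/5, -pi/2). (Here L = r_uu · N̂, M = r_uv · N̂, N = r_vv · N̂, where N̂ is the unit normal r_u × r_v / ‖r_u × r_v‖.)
L = -1;  M = 0;  N = -5/8 - sqrt(5)/8

Compute the unit normal N̂(u, v) = (sin(u)^2*cos(v)/Abs(sin(u)), sin(u)^2*sin(v)/Abs(sin(u)), sin(2*u)/(2*Abs(sin(u)))), and the second partials r_uu, r_uv, r_vv. Take dot products:
  L(u, v) = r_uu · N̂ = -sin(u)/Abs(sin(u)),
  M(u, v) = r_uv · N̂ = 0,
  N(u, v) = r_vv · N̂ = -sin(u)^3/Abs(sin(u)).
Evaluating at (u, v) = (2*pi/5, -pi/2):
  L = -1, M = 0, N = -5/8 - sqrt(5)/8.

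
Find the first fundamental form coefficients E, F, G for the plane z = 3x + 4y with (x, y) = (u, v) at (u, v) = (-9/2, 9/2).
E = 10;  F = 12;  G = 17

Partials: r_u = (1, 0, 3), r_v = (0, 1, 4). As functions of (u, v):
  E = r_u · r_u = 10,
  F = r_u · r_v = 12,
  G = r_v · r_v = 17.
Evaluating at (u, v) = (-9/2, 9/2): E = 10, F = 12, G = 17.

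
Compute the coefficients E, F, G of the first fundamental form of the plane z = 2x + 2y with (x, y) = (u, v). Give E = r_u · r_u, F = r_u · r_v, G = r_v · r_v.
E = 5;  F = 4;  G = 5

Compute partials: r_u = (1, 0, 2), r_v = (0, 1, 2). Then
  E = r_u · r_u = 5,
  F = r_u · r_v = 4,
  G = r_v · r_v = 5.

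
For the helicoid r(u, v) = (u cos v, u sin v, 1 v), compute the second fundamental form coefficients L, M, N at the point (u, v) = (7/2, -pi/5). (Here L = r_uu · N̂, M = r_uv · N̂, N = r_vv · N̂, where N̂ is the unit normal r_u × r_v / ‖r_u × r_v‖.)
L = 0;  M = -2*sqrt(53)/53;  N = 0

Compute the unit normal N̂(u, v) = (sin(v)/sqrt(u^2 + 1), -cos(v)/sqrt(u^2 + 1), u/sqrt(u^2 + 1)), and the second partials r_uu, r_uv, r_vv. Take dot products:
  L(u, v) = r_uu · N̂ = 0,
  M(u, v) = r_uv · N̂ = -1/sqrt(u^2 + 1),
  N(u, v) = r_vv · N̂ = 0.
Evaluating at (u, v) = (7/2, -pi/5):
  L = 0, M = -2*sqrt(53)/53, N = 0.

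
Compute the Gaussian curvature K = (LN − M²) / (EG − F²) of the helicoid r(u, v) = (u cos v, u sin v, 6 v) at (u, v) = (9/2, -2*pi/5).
K = -64/5625

Coefficients of the first fundamental form: E = 1, F = 0, G = u^2 + 36.
Coefficients of the second fundamental form: L = 0, M = -6/sqrt(u^2 + 36), N = 0.
Assemble K = (LN − M²)/(EG − F²) = -36/(u^2 + 36)^2. At (u, v) = (9/2, -2*pi/5): K = -64/5625.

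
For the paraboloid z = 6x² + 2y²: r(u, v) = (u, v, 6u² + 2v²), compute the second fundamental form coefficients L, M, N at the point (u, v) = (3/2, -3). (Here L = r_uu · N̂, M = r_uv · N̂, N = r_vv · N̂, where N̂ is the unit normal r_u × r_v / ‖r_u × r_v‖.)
L = 12*sqrt(469)/469;  M = 0;  N = 4*sqrt(469)/469

Compute the unit normal N̂(u, v) = (-12*u/sqrt(144*u^2 + 16*v^2 + 1), -4*v/sqrt(144*u^2 + 16*v^2 + 1), 1/sqrt(144*u^2 + 16*v^2 + 1)), and the second partials r_uu, r_uv, r_vv. Take dot products:
  L(u, v) = r_uu · N̂ = 12/sqrt(144*u^2 + 16*v^2 + 1),
  M(u, v) = r_uv · N̂ = 0,
  N(u, v) = r_vv · N̂ = 4/sqrt(144*u^2 + 16*v^2 + 1).
Evaluating at (u, v) = (3/2, -3):
  L = 12*sqrt(469)/469, M = 0, N = 4*sqrt(469)/469.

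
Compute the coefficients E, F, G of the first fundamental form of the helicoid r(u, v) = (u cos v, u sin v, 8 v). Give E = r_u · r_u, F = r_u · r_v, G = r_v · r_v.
E = 1;  F = 0;  G = u^2 + 64

Compute partials: r_u = (cos(v), sin(v), 0), r_v = (-u*sin(v), u*cos(v), 8). Then
  E = r_u · r_u = 1,
  F = r_u · r_v = 0,
  G = r_v · r_v = u^2 + 64.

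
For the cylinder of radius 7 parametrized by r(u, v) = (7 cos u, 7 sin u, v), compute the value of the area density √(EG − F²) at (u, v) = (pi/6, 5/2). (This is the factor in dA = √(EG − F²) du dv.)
√(EG − F²)|_{(pi/6, 5/2)} = 7

E = 49, F = 0, G = 1, so EG − F² = 49. Taking the positive square root: √(EG − F²) = 7. At (u, v) = (pi/6, 5/2): 7.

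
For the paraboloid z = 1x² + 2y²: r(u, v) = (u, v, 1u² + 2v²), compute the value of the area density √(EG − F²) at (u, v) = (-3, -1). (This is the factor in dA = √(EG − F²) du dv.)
√(EG − F²)|_{(-3, -1)} = sqrt(53)

E = 4*u^2 + 1, F = 8*u*v, G = 16*v^2 + 1, so EG − F² = 4*u^2 + 16*v^2 + 1. Taking the positive square root: √(EG − F²) = sqrt(4*u^2 + 16*v^2 + 1). At (u, v) = (-3, -1): sqrt(53).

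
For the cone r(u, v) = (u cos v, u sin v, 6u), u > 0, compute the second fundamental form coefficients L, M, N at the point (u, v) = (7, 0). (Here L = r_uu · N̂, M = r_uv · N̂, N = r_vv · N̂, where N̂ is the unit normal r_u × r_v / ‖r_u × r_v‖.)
L = 0;  M = 0;  N = 42*sqrt(37)/37

Compute the unit normal N̂(u, v) = (-6*sqrt(37)*u*cos(v)/(37*Abs(u)), -6*sqrt(37)*u*sin(v)/(37*Abs(u)), sqrt(37)*u/(37*Abs(u))), and the second partials r_uu, r_uv, r_vv. Take dot products:
  L(u, v) = r_uu · N̂ = 0,
  M(u, v) = r_uv · N̂ = 0,
  N(u, v) = r_vv · N̂ = 6*sqrt(37)*u^2/(37*Abs(u)).
Evaluating at (u, v) = (7, 0):
  L = 0, M = 0, N = 42*sqrt(37)/37.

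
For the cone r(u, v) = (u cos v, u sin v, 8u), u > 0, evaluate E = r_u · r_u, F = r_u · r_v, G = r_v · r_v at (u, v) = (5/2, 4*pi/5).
E = 65;  F = 0;  G = 25/4

Partials: r_u = (cos(v), sin(v), 8), r_v = (-u*sin(v), u*cos(v), 0). As functions of (u, v):
  E = r_u · r_u = 65,
  F = r_u · r_v = 0,
  G = r_v · r_v = u^2.
Evaluating at (u, v) = (5/2, 4*pi/5): E = 65, F = 0, G = 25/4.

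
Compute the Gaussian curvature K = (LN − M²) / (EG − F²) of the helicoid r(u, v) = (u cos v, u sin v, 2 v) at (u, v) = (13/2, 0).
K = -64/34225

Coefficients of the first fundamental form: E = 1, F = 0, G = u^2 + 4.
Coefficients of the second fundamental form: L = 0, M = -2/sqrt(u^2 + 4), N = 0.
Assemble K = (LN − M²)/(EG − F²) = -4/(u^2 + 4)^2. At (u, v) = (13/2, 0): K = -64/34225.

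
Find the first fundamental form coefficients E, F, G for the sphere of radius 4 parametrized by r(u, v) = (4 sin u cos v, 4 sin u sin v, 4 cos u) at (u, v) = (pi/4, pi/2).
E = 16;  F = 0;  G = 8

Partials: r_u = (4*cos(u)*cos(v), 4*sin(v)*cos(u), -4*sin(u)), r_v = (-4*sin(u)*sin(v), 4*sin(u)*cos(v), 0). As functions of (u, v):
  E = r_u · r_u = 16,
  F = r_u · r_v = 0,
  G = r_v · r_v = 16*sin(u)^2.
Evaluating at (u, v) = (pi/4, pi/2): E = 16, F = 0, G = 8.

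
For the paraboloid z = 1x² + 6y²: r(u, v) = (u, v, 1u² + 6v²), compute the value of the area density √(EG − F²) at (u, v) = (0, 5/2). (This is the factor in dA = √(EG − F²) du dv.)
√(EG − F²)|_{(0, 5/2)} = sqrt(901)

E = 4*u^2 + 1, F = 24*u*v, G = 144*v^2 + 1, so EG − F² = 4*u^2 + 144*v^2 + 1. Taking the positive square root: √(EG − F²) = sqrt(4*u^2 + 144*v^2 + 1). At (u, v) = (0, 5/2): sqrt(901).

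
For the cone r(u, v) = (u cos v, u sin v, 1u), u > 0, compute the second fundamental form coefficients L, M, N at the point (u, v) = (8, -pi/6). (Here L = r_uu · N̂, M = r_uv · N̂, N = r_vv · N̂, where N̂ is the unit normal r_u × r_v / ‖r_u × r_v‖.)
L = 0;  M = 0;  N = 4*sqrt(2)

Compute the unit normal N̂(u, v) = (-sqrt(2)*u*cos(v)/(2*Abs(u)), -sqrt(2)*u*sin(v)/(2*Abs(u)), sqrt(2)*u/(2*Abs(u))), and the second partials r_uu, r_uv, r_vv. Take dot products:
  L(u, v) = r_uu · N̂ = 0,
  M(u, v) = r_uv · N̂ = 0,
  N(u, v) = r_vv · N̂ = sqrt(2)*u^2/(2*Abs(u)).
Evaluating at (u, v) = (8, -pi/6):
  L = 0, M = 0, N = 4*sqrt(2).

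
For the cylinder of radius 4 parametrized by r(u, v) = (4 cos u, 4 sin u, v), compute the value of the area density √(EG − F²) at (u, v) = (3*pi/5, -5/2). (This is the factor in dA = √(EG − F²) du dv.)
√(EG − F²)|_{(3*pi/5, -5/2)} = 4

E = 16, F = 0, G = 1, so EG − F² = 16. Taking the positive square root: √(EG − F²) = 4. At (u, v) = (3*pi/5, -5/2): 4.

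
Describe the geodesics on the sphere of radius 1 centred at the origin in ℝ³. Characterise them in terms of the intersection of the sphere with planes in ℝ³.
Geodesics on the sphere of radius 1 are great circles — circles of radius 1 obtained as the intersection of the sphere with planes through the origin (the centre of the sphere).

A curve α(t) of nonzero constant speed on the sphere of radius 1 is a geodesic iff its acceleration α̈ is everywhere normal to the surface, i.e. parallel to the radial vector α(t). Then d/dt(α × α̇) = α̇ × α̇ + α × α̈ = 0, so α × α̇ is a constant vector n ≠ 0 and α(t) · n = 0 for all t: α lies in the plane through the origin with normal n. The intersection of that plane with the sphere is a circle of radius 1 (a great circle). Conversely, a great circle traversed at constant speed has centripetal acceleration pointing at the origin, hence normal to the sphere, so every great circle is a geodesic.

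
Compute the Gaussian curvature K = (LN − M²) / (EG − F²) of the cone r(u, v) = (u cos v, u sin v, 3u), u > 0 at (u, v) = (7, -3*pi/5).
K = 0

Coefficients of the first fundamental form: E = 10, F = 0, G = u^2.
Coefficients of the second fundamental form: L = 0, M = 0, N = 3*sqrt(10)*u^2/(10*Abs(u)).
Assemble K = (LN − M²)/(EG − F²) = 0. At (u, v) = (7, -3*pi/5): K = 0.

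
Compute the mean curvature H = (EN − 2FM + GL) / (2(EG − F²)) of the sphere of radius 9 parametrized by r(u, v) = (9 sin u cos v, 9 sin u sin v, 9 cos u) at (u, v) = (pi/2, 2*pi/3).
H = -1/9

With E = 81, F = 0, G = 81*sin(u)^2, L = -9*sin(u)/Abs(sin(u)), M = 0, N = -9*sin(u)^3/Abs(sin(u)), assemble
  H = (EN − 2FM + GL) / (2(EG − F²)) = -sin(u)/(9*Abs(sin(u))).
At (u, v) = (pi/2, 2*pi/3): H = -1/9.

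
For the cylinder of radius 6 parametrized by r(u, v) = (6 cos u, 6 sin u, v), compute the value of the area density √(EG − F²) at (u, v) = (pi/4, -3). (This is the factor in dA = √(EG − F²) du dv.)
√(EG − F²)|_{(pi/4, -3)} = 6

E = 36, F = 0, G = 1, so EG − F² = 36. Taking the positive square root: √(EG − F²) = 6. At (u, v) = (pi/4, -3): 6.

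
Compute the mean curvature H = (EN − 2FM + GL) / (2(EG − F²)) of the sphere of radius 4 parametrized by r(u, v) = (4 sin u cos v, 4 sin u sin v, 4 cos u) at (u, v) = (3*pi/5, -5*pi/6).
H = -1/4

With E = 16, F = 0, G = 16*sin(u)^2, L = -4*sin(u)/Abs(sin(u)), M = 0, N = -4*sin(u)^3/Abs(sin(u)), assemble
  H = (EN − 2FM + GL) / (2(EG − F²)) = -sin(u)/(4*Abs(sin(u))).
At (u, v) = (3*pi/5, -5*pi/6): H = -1/4.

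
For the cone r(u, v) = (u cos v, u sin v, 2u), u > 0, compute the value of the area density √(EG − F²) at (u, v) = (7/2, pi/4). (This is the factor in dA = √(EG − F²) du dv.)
√(EG − F²)|_{(7/2, pi/4)} = 7*sqrt(5)/2

E = 5, F = 0, G = u^2, so EG − F² = 5*u^2. Taking the positive square root: √(EG − F²) = sqrt(5)*Abs(u). At (u, v) = (7/2, pi/4): 7*sqrt(5)/2.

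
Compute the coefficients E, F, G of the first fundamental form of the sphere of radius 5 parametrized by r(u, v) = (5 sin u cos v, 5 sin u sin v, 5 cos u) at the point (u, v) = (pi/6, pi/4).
E = 25;  F = 0;  G = 25/4

Partials: r_u = (5*cos(u)*cos(v), 5*sin(v)*cos(u), -5*sin(u)), r_v = (-5*sin(u)*sin(v), 5*sin(u)*cos(v), 0). As functions of (u, v):
  E = r_u · r_u = 25,
  F = r_u · r_v = 0,
  G = r_v · r_v = 25*sin(u)^2.
Evaluating at (u, v) = (pi/6, pi/4): E = 25, F = 0, G = 25/4.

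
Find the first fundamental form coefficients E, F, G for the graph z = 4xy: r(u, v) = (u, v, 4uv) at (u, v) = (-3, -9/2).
E = 325;  F = 216;  G = 145

Partials: r_u = (1, 0, 4*v), r_v = (0, 1, 4*u). As functions of (u, v):
  E = r_u · r_u = 16*v^2 + 1,
  F = r_u · r_v = 16*u*v,
  G = r_v · r_v = 16*u^2 + 1.
Evaluating at (u, v) = (-3, -9/2): E = 325, F = 216, G = 145.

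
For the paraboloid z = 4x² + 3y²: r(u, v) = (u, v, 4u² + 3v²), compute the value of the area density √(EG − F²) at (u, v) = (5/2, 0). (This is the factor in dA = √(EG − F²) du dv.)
√(EG − F²)|_{(5/2, 0)} = sqrt(401)

E = 64*u^2 + 1, F = 48*u*v, G = 36*v^2 + 1, so EG − F² = 64*u^2 + 36*v^2 + 1. Taking the positive square root: √(EG − F²) = sqrt(64*u^2 + 36*v^2 + 1). At (u, v) = (5/2, 0): sqrt(401).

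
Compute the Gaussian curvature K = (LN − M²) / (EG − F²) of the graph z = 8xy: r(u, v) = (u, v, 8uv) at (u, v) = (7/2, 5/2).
K = -64/1404225

Coefficients of the first fundamental form: E = 64*v^2 + 1, F = 64*u*v, G = 64*u^2 + 1.
Coefficients of the second fundamental form: L = 0, M = 8/sqrt(64*u^2 + 64*v^2 + 1), N = 0.
Assemble K = (LN − M²)/(EG − F²) = -64/(4096*u^4 + 8192*u^2*v^2 + 128*u^2 + 4096*v^4 + 128*v^2 + 1). At (u, v) = (7/2, 5/2): K = -64/1404225.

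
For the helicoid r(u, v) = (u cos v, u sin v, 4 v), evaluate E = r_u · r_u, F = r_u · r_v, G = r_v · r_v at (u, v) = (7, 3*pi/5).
E = 1;  F = 0;  G = 65

Partials: r_u = (cos(v), sin(v), 0), r_v = (-u*sin(v), u*cos(v), 4). As functions of (u, v):
  E = r_u · r_u = 1,
  F = r_u · r_v = 0,
  G = r_v · r_v = u^2 + 16.
Evaluating at (u, v) = (7, 3*pi/5): E = 1, F = 0, G = 65.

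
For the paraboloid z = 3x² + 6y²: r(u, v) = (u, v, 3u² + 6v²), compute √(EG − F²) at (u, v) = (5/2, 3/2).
√(EG − F²)|_{(5/2, 3/2)} = 5*sqrt(22)

E = 36*u^2 + 1, F = 72*u*v, G = 144*v^2 + 1; EG − F² = 36*u^2 + 144*v^2 + 1; √(EG − F²) = sqrt(36*u^2 + 144*v^2 + 1). At the given point: 5*sqrt(22).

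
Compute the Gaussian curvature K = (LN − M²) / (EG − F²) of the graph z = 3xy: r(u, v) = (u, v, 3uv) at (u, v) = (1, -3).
K = -9/8281

Coefficients of the first fundamental form: E = 9*v^2 + 1, F = 9*u*v, G = 9*u^2 + 1.
Coefficients of the second fundamental form: L = 0, M = 3/sqrt(9*u^2 + 9*v^2 + 1), N = 0.
Assemble K = (LN − M²)/(EG − F²) = -9/(81*u^4 + 162*u^2*v^2 + 18*u^2 + 81*v^4 + 18*v^2 + 1). At (u, v) = (1, -3): K = -9/8281.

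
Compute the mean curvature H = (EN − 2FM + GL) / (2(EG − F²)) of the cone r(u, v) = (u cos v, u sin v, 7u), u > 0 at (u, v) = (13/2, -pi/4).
H = 7*sqrt(2)/130

With E = 50, F = 0, G = u^2, L = 0, M = 0, N = 7*sqrt(2)*u^2/(10*Abs(u)), assemble
  H = (EN − 2FM + GL) / (2(EG − F²)) = 7*sqrt(2)/(20*Abs(u)).
At (u, v) = (13/2, -pi/4): H = 7*sqrt(2)/130.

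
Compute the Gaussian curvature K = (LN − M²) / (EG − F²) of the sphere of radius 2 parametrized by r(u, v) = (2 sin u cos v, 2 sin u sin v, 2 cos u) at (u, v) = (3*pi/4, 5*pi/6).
K = 1/4

Coefficients of the first fundamental form: E = 4, F = 0, G = 4*sin(u)^2.
Coefficients of the second fundamental form: L = -2*sin(u)/Abs(sin(u)), M = 0, N = -2*sin(u)^3/Abs(sin(u)).
Assemble K = (LN − M²)/(EG − F²) = 1/4. At (u, v) = (3*pi/4, 5*pi/6): K = 1/4.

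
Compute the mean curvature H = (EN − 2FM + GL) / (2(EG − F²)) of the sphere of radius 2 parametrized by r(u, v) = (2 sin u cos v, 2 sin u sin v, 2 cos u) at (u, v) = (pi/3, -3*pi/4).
H = -1/2

With E = 4, F = 0, G = 4*sin(u)^2, L = -2*sin(u)/Abs(sin(u)), M = 0, N = -2*sin(u)^3/Abs(sin(u)), assemble
  H = (EN − 2FM + GL) / (2(EG − F²)) = -sin(u)/(2*Abs(sin(u))).
At (u, v) = (pi/3, -3*pi/4): H = -1/2.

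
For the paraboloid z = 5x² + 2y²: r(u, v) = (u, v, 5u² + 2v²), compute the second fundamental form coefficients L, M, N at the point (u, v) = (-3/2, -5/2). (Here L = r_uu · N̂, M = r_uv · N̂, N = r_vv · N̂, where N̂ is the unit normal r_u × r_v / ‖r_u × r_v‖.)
L = 5*sqrt(326)/163;  M = 0;  N = 2*sqrt(326)/163

Compute the unit normal N̂(u, v) = (-10*u/sqrt(100*u^2 + 16*v^2 + 1), -4*v/sqrt(100*u^2 + 16*v^2 + 1), 1/sqrt(100*u^2 + 16*v^2 + 1)), and the second partials r_uu, r_uv, r_vv. Take dot products:
  L(u, v) = r_uu · N̂ = 10/sqrt(100*u^2 + 16*v^2 + 1),
  M(u, v) = r_uv · N̂ = 0,
  N(u, v) = r_vv · N̂ = 4/sqrt(100*u^2 + 16*v^2 + 1).
Evaluating at (u, v) = (-3/2, -5/2):
  L = 5*sqrt(326)/163, M = 0, N = 2*sqrt(326)/163.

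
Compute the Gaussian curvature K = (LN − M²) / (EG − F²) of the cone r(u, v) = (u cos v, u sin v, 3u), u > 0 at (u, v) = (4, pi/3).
K = 0

Coefficients of the first fundamental form: E = 10, F = 0, G = u^2.
Coefficients of the second fundamental form: L = 0, M = 0, N = 3*sqrt(10)*u^2/(10*Abs(u)).
Assemble K = (LN − M²)/(EG − F²) = 0. At (u, v) = (4, pi/3): K = 0.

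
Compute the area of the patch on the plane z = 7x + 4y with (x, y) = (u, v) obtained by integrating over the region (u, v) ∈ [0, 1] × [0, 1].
Area = sqrt(66)

Area = ∫∫ √(EG − F²) du dv with √(EG − F²) = sqrt(66). Integrating over [0, 1] × [0, 1] gives sqrt(66).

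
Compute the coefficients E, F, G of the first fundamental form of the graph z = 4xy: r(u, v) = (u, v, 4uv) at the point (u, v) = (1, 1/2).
E = 5;  F = 8;  G = 17

Partials: r_u = (1, 0, 4*v), r_v = (0, 1, 4*u). As functions of (u, v):
  E = r_u · r_u = 16*v^2 + 1,
  F = r_u · r_v = 16*u*v,
  G = r_v · r_v = 16*u^2 + 1.
Evaluating at (u, v) = (1, 1/2): E = 5, F = 8, G = 17.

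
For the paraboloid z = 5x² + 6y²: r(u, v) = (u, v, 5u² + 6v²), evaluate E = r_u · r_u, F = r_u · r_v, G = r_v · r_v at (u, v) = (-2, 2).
E = 401;  F = -480;  G = 577

Partials: r_u = (1, 0, 10*u), r_v = (0, 1, 12*v). As functions of (u, v):
  E = r_u · r_u = 100*u^2 + 1,
  F = r_u · r_v = 120*u*v,
  G = r_v · r_v = 144*v^2 + 1.
Evaluating at (u, v) = (-2, 2): E = 401, F = -480, G = 577.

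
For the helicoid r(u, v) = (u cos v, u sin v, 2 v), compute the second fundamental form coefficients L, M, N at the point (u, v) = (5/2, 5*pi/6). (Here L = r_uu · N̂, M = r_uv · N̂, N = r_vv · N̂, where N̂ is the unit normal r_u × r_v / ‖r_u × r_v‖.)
L = 0;  M = -4*sqrt(41)/41;  N = 0

Compute the unit normal N̂(u, v) = (2*sin(v)/sqrt(u^2 + 4), -2*cos(v)/sqrt(u^2 + 4), u/sqrt(u^2 + 4)), and the second partials r_uu, r_uv, r_vv. Take dot products:
  L(u, v) = r_uu · N̂ = 0,
  M(u, v) = r_uv · N̂ = -2/sqrt(u^2 + 4),
  N(u, v) = r_vv · N̂ = 0.
Evaluating at (u, v) = (5/2, 5*pi/6):
  L = 0, M = -4*sqrt(41)/41, N = 0.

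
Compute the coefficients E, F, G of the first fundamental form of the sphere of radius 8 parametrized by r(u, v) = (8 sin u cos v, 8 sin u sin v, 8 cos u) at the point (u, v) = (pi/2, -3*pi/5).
E = 64;  F = 0;  G = 64

Partials: r_u = (8*cos(u)*cos(v), 8*sin(v)*cos(u), -8*sin(u)), r_v = (-8*sin(u)*sin(v), 8*sin(u)*cos(v), 0). As functions of (u, v):
  E = r_u · r_u = 64,
  F = r_u · r_v = 0,
  G = r_v · r_v = 64*sin(u)^2.
Evaluating at (u, v) = (pi/2, -3*pi/5): E = 64, F = 0, G = 64.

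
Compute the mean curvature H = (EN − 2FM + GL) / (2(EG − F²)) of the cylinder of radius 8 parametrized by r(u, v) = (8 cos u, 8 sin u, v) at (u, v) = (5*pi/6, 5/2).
H = -1/16

With E = 64, F = 0, G = 1, L = -8, M = 0, N = 0, assemble
  H = (EN − 2FM + GL) / (2(EG − F²)) = -1/16.
At (u, v) = (5*pi/6, 5/2): H = -1/16.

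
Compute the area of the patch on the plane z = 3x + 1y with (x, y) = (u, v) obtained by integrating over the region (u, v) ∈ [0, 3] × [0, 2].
Area = 6*sqrt(11)

Area = ∫∫ √(EG − F²) du dv with √(EG − F²) = sqrt(11). Integrating over [0, 3] × [0, 2] gives 6*sqrt(11).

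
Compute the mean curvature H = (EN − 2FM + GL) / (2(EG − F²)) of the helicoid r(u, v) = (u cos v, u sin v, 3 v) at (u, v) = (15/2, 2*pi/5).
H = 0

With E = 1, F = 0, G = u^2 + 9, L = 0, M = -3/sqrt(u^2 + 9), N = 0, assemble
  H = (EN − 2FM + GL) / (2(EG − F²)) = 0.
At (u, v) = (15/2, 2*pi/5): H = 0.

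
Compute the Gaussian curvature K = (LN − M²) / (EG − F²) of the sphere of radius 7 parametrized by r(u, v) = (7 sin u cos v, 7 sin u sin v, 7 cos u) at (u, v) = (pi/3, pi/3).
K = 1/49

Coefficients of the first fundamental form: E = 49, F = 0, G = 49*sin(u)^2.
Coefficients of the second fundamental form: L = -7*sin(u)/Abs(sin(u)), M = 0, N = -7*sin(u)^3/Abs(sin(u)).
Assemble K = (LN − M²)/(EG − F²) = 1/49. At (u, v) = (pi/3, pi/3): K = 1/49.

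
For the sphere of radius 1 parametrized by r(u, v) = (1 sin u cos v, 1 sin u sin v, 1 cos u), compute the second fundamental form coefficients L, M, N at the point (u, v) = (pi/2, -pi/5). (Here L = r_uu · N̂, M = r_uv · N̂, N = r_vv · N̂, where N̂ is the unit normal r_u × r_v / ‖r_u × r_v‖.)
L = -1;  M = 0;  N = -1

Compute the unit normal N̂(u, v) = (sin(u)^2*cos(v)/Abs(sin(u)), sin(u)^2*sin(v)/Abs(sin(u)), sin(2*u)/(2*Abs(sin(u)))), and the second partials r_uu, r_uv, r_vv. Take dot products:
  L(u, v) = r_uu · N̂ = -sin(u)/Abs(sin(u)),
  M(u, v) = r_uv · N̂ = 0,
  N(u, v) = r_vv · N̂ = -sin(u)^3/Abs(sin(u)).
Evaluating at (u, v) = (pi/2, -pi/5):
  L = -1, M = 0, N = -1.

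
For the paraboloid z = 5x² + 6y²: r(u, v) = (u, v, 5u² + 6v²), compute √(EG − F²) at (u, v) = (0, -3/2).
√(EG − F²)|_{(0, -3/2)} = 5*sqrt(13)

E = 100*u^2 + 1, F = 120*u*v, G = 144*v^2 + 1; EG − F² = 100*u^2 + 144*v^2 + 1; √(EG − F²) = sqrt(100*u^2 + 144*v^2 + 1). At the given point: 5*sqrt(13).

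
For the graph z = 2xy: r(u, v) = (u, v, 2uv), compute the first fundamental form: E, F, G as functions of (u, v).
E = 4*v^2 + 1;  F = 4*u*v;  G = 4*u^2 + 1

Compute partials: r_u = (1, 0, 2*v), r_v = (0, 1, 2*u). Then
  E = r_u · r_u = 4*v^2 + 1,
  F = r_u · r_v = 4*u*v,
  G = r_v · r_v = 4*u^2 + 1.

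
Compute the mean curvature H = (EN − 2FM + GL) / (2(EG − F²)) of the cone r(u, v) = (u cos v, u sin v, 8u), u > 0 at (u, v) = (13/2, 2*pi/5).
H = 8*sqrt(65)/845

With E = 65, F = 0, G = u^2, L = 0, M = 0, N = 8*sqrt(65)*u^2/(65*Abs(u)), assemble
  H = (EN − 2FM + GL) / (2(EG − F²)) = 4*sqrt(65)/(65*Abs(u)).
At (u, v) = (13/2, 2*pi/5): H = 8*sqrt(65)/845.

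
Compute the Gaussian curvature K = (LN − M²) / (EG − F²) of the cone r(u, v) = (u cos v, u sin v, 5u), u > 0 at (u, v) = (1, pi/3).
K = 0

Coefficients of the first fundamental form: E = 26, F = 0, G = u^2.
Coefficients of the second fundamental form: L = 0, M = 0, N = 5*sqrt(26)*u^2/(26*Abs(u)).
Assemble K = (LN − M²)/(EG − F²) = 0. At (u, v) = (1, pi/3): K = 0.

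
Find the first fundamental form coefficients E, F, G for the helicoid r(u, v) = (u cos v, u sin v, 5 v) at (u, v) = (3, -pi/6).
E = 1;  F = 0;  G = 34

Partials: r_u = (cos(v), sin(v), 0), r_v = (-u*sin(v), u*cos(v), 5). As functions of (u, v):
  E = r_u · r_u = 1,
  F = r_u · r_v = 0,
  G = r_v · r_v = u^2 + 25.
Evaluating at (u, v) = (3, -pi/6): E = 1, F = 0, G = 34.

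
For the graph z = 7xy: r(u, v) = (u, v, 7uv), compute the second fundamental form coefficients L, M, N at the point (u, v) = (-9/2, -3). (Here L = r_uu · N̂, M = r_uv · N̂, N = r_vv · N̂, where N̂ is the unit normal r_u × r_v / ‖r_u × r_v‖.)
L = 0;  M = 14*sqrt(5737)/5737;  N = 0

Compute the unit normal N̂(u, v) = (-7*v/sqrt(49*u^2 + 49*v^2 + 1), -7*u/sqrt(49*u^2 + 49*v^2 + 1), 1/sqrt(49*u^2 + 49*v^2 + 1)), and the second partials r_uu, r_uv, r_vv. Take dot products:
  L(u, v) = r_uu · N̂ = 0,
  M(u, v) = r_uv · N̂ = 7/sqrt(49*u^2 + 49*v^2 + 1),
  N(u, v) = r_vv · N̂ = 0.
Evaluating at (u, v) = (-9/2, -3):
  L = 0, M = 14*sqrt(5737)/5737, N = 0.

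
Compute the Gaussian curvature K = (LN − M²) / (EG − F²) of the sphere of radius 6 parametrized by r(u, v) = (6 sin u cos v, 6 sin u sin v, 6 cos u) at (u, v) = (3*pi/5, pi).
K = 1/36

Coefficients of the first fundamental form: E = 36, F = 0, G = 36*sin(u)^2.
Coefficients of the second fundamental form: L = -6*sin(u)/Abs(sin(u)), M = 0, N = -6*sin(u)^3/Abs(sin(u)).
Assemble K = (LN − M²)/(EG − F²) = 1/36. At (u, v) = (3*pi/5, pi): K = 1/36.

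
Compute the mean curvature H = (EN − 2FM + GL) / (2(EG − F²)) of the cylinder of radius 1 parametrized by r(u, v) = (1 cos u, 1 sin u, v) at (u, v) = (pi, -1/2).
H = -1/2

With E = 1, F = 0, G = 1, L = -1, M = 0, N = 0, assemble
  H = (EN − 2FM + GL) / (2(EG − F²)) = -1/2.
At (u, v) = (pi, -1/2): H = -1/2.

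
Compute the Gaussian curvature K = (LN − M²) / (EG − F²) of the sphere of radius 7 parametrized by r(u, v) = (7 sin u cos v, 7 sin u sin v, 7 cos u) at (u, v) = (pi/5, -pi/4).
K = 1/49

Coefficients of the first fundamental form: E = 49, F = 0, G = 49*sin(u)^2.
Coefficients of the second fundamental form: L = -7*sin(u)/Abs(sin(u)), M = 0, N = -7*sin(u)^3/Abs(sin(u)).
Assemble K = (LN − M²)/(EG − F²) = 1/49. At (u, v) = (pi/5, -pi/4): K = 1/49.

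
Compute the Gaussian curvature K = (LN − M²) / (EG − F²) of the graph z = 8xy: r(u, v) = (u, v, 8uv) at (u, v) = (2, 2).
K = -64/263169

Coefficients of the first fundamental form: E = 64*v^2 + 1, F = 64*u*v, G = 64*u^2 + 1.
Coefficients of the second fundamental form: L = 0, M = 8/sqrt(64*u^2 + 64*v^2 + 1), N = 0.
Assemble K = (LN − M²)/(EG − F²) = -64/(4096*u^4 + 8192*u^2*v^2 + 128*u^2 + 4096*v^4 + 128*v^2 + 1). At (u, v) = (2, 2): K = -64/263169.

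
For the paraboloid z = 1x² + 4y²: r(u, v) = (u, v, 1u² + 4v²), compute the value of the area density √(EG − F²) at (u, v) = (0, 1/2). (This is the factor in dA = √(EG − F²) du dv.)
√(EG − F²)|_{(0, 1/2)} = sqrt(17)

E = 4*u^2 + 1, F = 16*u*v, G = 64*v^2 + 1, so EG − F² = 4*u^2 + 64*v^2 + 1. Taking the positive square root: √(EG − F²) = sqrt(4*u^2 + 64*v^2 + 1). At (u, v) = (0, 1/2): sqrt(17).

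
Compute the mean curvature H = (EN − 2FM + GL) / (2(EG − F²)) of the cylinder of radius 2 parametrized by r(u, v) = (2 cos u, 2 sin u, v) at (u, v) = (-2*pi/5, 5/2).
H = -1/4

With E = 4, F = 0, G = 1, L = -2, M = 0, N = 0, assemble
  H = (EN − 2FM + GL) / (2(EG − F²)) = -1/4.
At (u, v) = (-2*pi/5, 5/2): H = -1/4.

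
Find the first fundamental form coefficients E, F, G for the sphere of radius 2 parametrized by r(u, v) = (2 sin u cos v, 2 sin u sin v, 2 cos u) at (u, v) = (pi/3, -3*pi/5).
E = 4;  F = 0;  G = 3

Partials: r_u = (2*cos(u)*cos(v), 2*sin(v)*cos(u), -2*sin(u)), r_v = (-2*sin(u)*sin(v), 2*sin(u)*cos(v), 0). As functions of (u, v):
  E = r_u · r_u = 4,
  F = r_u · r_v = 0,
  G = r_v · r_v = 4*sin(u)^2.
Evaluating at (u, v) = (pi/3, -3*pi/5): E = 4, F = 0, G = 3.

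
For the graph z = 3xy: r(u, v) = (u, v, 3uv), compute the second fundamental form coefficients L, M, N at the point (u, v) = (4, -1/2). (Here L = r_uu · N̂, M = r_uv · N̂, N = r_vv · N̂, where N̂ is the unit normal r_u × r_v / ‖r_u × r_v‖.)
L = 0;  M = 6*sqrt(589)/589;  N = 0

Compute the unit normal N̂(u, v) = (-3*v/sqrt(9*u^2 + 9*v^2 + 1), -3*u/sqrt(9*u^2 + 9*v^2 + 1), 1/sqrt(9*u^2 + 9*v^2 + 1)), and the second partials r_uu, r_uv, r_vv. Take dot products:
  L(u, v) = r_uu · N̂ = 0,
  M(u, v) = r_uv · N̂ = 3/sqrt(9*u^2 + 9*v^2 + 1),
  N(u, v) = r_vv · N̂ = 0.
Evaluating at (u, v) = (4, -1/2):
  L = 0, M = 6*sqrt(589)/589, N = 0.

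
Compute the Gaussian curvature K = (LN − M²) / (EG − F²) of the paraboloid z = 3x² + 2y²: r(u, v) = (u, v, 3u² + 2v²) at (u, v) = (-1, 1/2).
K = 24/1681

Coefficients of the first fundamental form: E = 36*u^2 + 1, F = 24*u*v, G = 16*v^2 + 1.
Coefficients of the second fundamental form: L = 6/sqrt(36*u^2 + 16*v^2 + 1), M = 0, N = 4/sqrt(36*u^2 + 16*v^2 + 1).
Assemble K = (LN − M²)/(EG − F²) = 24/(1296*u^4 + 1152*u^2*v^2 + 72*u^2 + 256*v^4 + 32*v^2 + 1). At (u, v) = (-1, 1/2): K = 24/1681.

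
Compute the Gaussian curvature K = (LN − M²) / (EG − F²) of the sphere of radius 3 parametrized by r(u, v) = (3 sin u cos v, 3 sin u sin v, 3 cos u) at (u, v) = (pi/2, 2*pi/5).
K = 1/9

Coefficients of the first fundamental form: E = 9, F = 0, G = 9*sin(u)^2.
Coefficients of the second fundamental form: L = -3*sin(u)/Abs(sin(u)), M = 0, N = -3*sin(u)^3/Abs(sin(u)).
Assemble K = (LN − M²)/(EG − F²) = 1/9. At (u, v) = (pi/2, 2*pi/5): K = 1/9.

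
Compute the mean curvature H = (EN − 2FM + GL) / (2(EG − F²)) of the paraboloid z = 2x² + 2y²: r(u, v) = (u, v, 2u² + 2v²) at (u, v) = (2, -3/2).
H = 204*sqrt(101)/10201

With E = 16*u^2 + 1, F = 16*u*v, G = 16*v^2 + 1, L = 4/sqrt(16*u^2 + 16*v^2 + 1), M = 0, N = 4/sqrt(16*u^2 + 16*v^2 + 1), assemble
  H = (EN − 2FM + GL) / (2(EG − F²)) = 4*(8*u^2 + 8*v^2 + 1)/(16*u^2 + 16*v^2 + 1)^(3/2).
At (u, v) = (2, -3/2): H = 204*sqrt(101)/10201.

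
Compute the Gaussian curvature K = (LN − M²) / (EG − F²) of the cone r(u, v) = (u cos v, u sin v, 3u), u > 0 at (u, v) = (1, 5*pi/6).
K = 0

Coefficients of the first fundamental form: E = 10, F = 0, G = u^2.
Coefficients of the second fundamental form: L = 0, M = 0, N = 3*sqrt(10)*u^2/(10*Abs(u)).
Assemble K = (LN − M²)/(EG − F²) = 0. At (u, v) = (1, 5*pi/6): K = 0.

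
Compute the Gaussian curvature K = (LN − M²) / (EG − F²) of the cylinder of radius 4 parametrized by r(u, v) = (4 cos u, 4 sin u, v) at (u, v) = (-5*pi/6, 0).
K = 0

Coefficients of the first fundamental form: E = 16, F = 0, G = 1.
Coefficients of the second fundamental form: L = -4, M = 0, N = 0.
Assemble K = (LN − M²)/(EG − F²) = 0. At (u, v) = (-5*pi/6, 0): K = 0.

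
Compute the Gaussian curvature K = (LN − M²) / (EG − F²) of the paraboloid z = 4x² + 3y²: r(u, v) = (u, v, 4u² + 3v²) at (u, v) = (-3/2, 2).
K = 48/83521

Coefficients of the first fundamental form: E = 64*u^2 + 1, F = 48*u*v, G = 36*v^2 + 1.
Coefficients of the second fundamental form: L = 8/sqrt(64*u^2 + 36*v^2 + 1), M = 0, N = 6/sqrt(64*u^2 + 36*v^2 + 1).
Assemble K = (LN − M²)/(EG − F²) = 48/(4096*u^4 + 4608*u^2*v^2 + 128*u^2 + 1296*v^4 + 72*v^2 + 1). At (u, v) = (-3/2, 2): K = 48/83521.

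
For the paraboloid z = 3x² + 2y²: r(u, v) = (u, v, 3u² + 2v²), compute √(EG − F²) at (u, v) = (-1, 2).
√(EG − F²)|_{(-1, 2)} = sqrt(101)

E = 36*u^2 + 1, F = 24*u*v, G = 16*v^2 + 1; EG − F² = 36*u^2 + 16*v^2 + 1; √(EG − F²) = sqrt(36*u^2 + 16*v^2 + 1). At the given point: sqrt(101).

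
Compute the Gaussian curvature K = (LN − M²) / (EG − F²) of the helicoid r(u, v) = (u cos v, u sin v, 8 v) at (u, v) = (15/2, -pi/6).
K = -1024/231361

Coefficients of the first fundamental form: E = 1, F = 0, G = u^2 + 64.
Coefficients of the second fundamental form: L = 0, M = -8/sqrt(u^2 + 64), N = 0.
Assemble K = (LN − M²)/(EG − F²) = -64/(u^2 + 64)^2. At (u, v) = (15/2, -pi/6): K = -1024/231361.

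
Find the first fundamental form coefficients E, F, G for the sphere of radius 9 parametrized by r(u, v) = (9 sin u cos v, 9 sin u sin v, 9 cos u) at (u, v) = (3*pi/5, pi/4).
E = 81;  F = 0;  G = 81*sqrt(5)/8 + 405/8

Partials: r_u = (9*cos(u)*cos(v), 9*sin(v)*cos(u), -9*sin(u)), r_v = (-9*sin(u)*sin(v), 9*sin(u)*cos(v), 0). As functions of (u, v):
  E = r_u · r_u = 81,
  F = r_u · r_v = 0,
  G = r_v · r_v = 81*sin(u)^2.
Evaluating at (u, v) = (3*pi/5, pi/4): E = 81, F = 0, G = 81*sqrt(5)/8 + 405/8.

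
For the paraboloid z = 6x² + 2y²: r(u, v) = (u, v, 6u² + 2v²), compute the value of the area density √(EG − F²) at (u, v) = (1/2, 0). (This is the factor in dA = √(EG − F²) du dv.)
√(EG − F²)|_{(1/2, 0)} = sqrt(37)

E = 144*u^2 + 1, F = 48*u*v, G = 16*v^2 + 1, so EG − F² = 144*u^2 + 16*v^2 + 1. Taking the positive square root: √(EG − F²) = sqrt(144*u^2 + 16*v^2 + 1). At (u, v) = (1/2, 0): sqrt(37).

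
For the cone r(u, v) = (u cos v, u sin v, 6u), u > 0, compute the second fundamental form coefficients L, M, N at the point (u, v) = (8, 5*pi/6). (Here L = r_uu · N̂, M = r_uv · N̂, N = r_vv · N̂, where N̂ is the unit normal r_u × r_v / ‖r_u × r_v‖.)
L = 0;  M = 0;  N = 48*sqrt(37)/37

Compute the unit normal N̂(u, v) = (-6*sqrt(37)*u*cos(v)/(37*Abs(u)), -6*sqrt(37)*u*sin(v)/(37*Abs(u)), sqrt(37)*u/(37*Abs(u))), and the second partials r_uu, r_uv, r_vv. Take dot products:
  L(u, v) = r_uu · N̂ = 0,
  M(u, v) = r_uv · N̂ = 0,
  N(u, v) = r_vv · N̂ = 6*sqrt(37)*u^2/(37*Abs(u)).
Evaluating at (u, v) = (8, 5*pi/6):
  L = 0, M = 0, N = 48*sqrt(37)/37.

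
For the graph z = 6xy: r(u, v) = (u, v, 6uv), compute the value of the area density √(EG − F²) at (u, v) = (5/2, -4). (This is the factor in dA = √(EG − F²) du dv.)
√(EG − F²)|_{(5/2, -4)} = sqrt(802)

E = 36*v^2 + 1, F = 36*u*v, G = 36*u^2 + 1, so EG − F² = 36*u^2 + 36*v^2 + 1. Taking the positive square root: √(EG − F²) = sqrt(36*u^2 + 36*v^2 + 1). At (u, v) = (5/2, -4): sqrt(802).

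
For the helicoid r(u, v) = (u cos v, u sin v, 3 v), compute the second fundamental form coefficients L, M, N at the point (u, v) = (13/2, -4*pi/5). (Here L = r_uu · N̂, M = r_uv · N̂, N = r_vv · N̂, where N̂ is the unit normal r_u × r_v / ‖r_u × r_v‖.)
L = 0;  M = -6*sqrt(205)/205;  N = 0

Compute the unit normal N̂(u, v) = (3*sin(v)/sqrt(u^2 + 9), -3*cos(v)/sqrt(u^2 + 9), u/sqrt(u^2 + 9)), and the second partials r_uu, r_uv, r_vv. Take dot products:
  L(u, v) = r_uu · N̂ = 0,
  M(u, v) = r_uv · N̂ = -3/sqrt(u^2 + 9),
  N(u, v) = r_vv · N̂ = 0.
Evaluating at (u, v) = (13/2, -4*pi/5):
  L = 0, M = -6*sqrt(205)/205, N = 0.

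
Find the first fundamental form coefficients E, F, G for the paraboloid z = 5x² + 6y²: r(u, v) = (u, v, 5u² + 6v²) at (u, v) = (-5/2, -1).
E = 626;  F = 300;  G = 145

Partials: r_u = (1, 0, 10*u), r_v = (0, 1, 12*v). As functions of (u, v):
  E = r_u · r_u = 100*u^2 + 1,
  F = r_u · r_v = 120*u*v,
  G = r_v · r_v = 144*v^2 + 1.
Evaluating at (u, v) = (-5/2, -1): E = 626, F = 300, G = 145.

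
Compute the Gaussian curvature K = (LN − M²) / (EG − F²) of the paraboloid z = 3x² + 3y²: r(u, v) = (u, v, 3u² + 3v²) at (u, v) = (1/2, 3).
K = 9/27889

Coefficients of the first fundamental form: E = 36*u^2 + 1, F = 36*u*v, G = 36*v^2 + 1.
Coefficients of the second fundamental form: L = 6/sqrt(36*u^2 + 36*v^2 + 1), M = 0, N = 6/sqrt(36*u^2 + 36*v^2 + 1).
Assemble K = (LN − M²)/(EG − F²) = 36/(1296*u^4 + 2592*u^2*v^2 + 72*u^2 + 1296*v^4 + 72*v^2 + 1). At (u, v) = (1/2, 3): K = 9/27889.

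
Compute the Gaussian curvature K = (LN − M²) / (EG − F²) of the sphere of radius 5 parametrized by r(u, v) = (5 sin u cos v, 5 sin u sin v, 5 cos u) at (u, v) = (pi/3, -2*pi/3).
K = 1/25

Coefficients of the first fundamental form: E = 25, F = 0, G = 25*sin(u)^2.
Coefficients of the second fundamental form: L = -5*sin(u)/Abs(sin(u)), M = 0, N = -5*sin(u)^3/Abs(sin(u)).
Assemble K = (LN − M²)/(EG − F²) = 1/25. At (u, v) = (pi/3, -2*pi/3): K = 1/25.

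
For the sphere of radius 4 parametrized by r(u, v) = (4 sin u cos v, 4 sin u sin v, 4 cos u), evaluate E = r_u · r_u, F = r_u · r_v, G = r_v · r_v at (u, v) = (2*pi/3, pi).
E = 16;  F = 0;  G = 12

Partials: r_u = (4*cos(u)*cos(v), 4*sin(v)*cos(u), -4*sin(u)), r_v = (-4*sin(u)*sin(v), 4*sin(u)*cos(v), 0). As functions of (u, v):
  E = r_u · r_u = 16,
  F = r_u · r_v = 0,
  G = r_v · r_v = 16*sin(u)^2.
Evaluating at (u, v) = (2*pi/3, pi): E = 16, F = 0, G = 12.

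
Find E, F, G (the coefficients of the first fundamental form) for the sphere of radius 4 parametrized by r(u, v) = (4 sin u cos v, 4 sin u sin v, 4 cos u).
E = 16;  F = 0;  G = 16*sin(u)^2

Compute partials: r_u = (4*cos(u)*cos(v), 4*sin(v)*cos(u), -4*sin(u)), r_v = (-4*sin(u)*sin(v), 4*sin(u)*cos(v), 0). Then
  E = r_u · r_u = 16,
  F = r_u · r_v = 0,
  G = r_v · r_v = 16*sin(u)^2.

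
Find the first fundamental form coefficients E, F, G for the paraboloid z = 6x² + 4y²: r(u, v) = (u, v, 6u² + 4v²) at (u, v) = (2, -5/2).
E = 577;  F = -480;  G = 401

Partials: r_u = (1, 0, 12*u), r_v = (0, 1, 8*v). As functions of (u, v):
  E = r_u · r_u = 144*u^2 + 1,
  F = r_u · r_v = 96*u*v,
  G = r_v · r_v = 64*v^2 + 1.
Evaluating at (u, v) = (2, -5/2): E = 577, F = -480, G = 401.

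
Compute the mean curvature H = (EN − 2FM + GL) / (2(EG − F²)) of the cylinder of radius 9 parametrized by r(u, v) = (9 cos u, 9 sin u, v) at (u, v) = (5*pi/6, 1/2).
H = -1/18

With E = 81, F = 0, G = 1, L = -9, M = 0, N = 0, assemble
  H = (EN − 2FM + GL) / (2(EG − F²)) = -1/18.
At (u, v) = (5*pi/6, 1/2): H = -1/18.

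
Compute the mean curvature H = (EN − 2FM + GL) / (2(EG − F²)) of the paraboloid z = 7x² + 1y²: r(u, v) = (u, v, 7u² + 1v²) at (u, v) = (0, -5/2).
H = 183*sqrt(26)/676

With E = 196*u^2 + 1, F = 28*u*v, G = 4*v^2 + 1, L = 14/sqrt(196*u^2 + 4*v^2 + 1), M = 0, N = 2/sqrt(196*u^2 + 4*v^2 + 1), assemble
  H = (EN − 2FM + GL) / (2(EG − F²)) = 4*(49*u^2 + 7*v^2 + 2)/(196*u^2 + 4*v^2 + 1)^(3/2).
At (u, v) = (0, -5/2): H = 183*sqrt(26)/676.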